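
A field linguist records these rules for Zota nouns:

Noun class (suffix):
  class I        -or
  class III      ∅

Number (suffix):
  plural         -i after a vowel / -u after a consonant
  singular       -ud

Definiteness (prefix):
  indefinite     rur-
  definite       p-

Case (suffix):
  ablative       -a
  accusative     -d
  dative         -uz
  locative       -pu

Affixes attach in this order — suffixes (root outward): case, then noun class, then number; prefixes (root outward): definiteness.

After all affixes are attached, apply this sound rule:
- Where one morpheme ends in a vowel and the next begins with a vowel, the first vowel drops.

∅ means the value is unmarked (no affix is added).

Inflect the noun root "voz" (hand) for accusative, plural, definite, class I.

Attach definiteness definite p- → pvoz.
Attach case accusative -d → pvozd.
Attach noun class class I -or → pvozdor.
Attach number plural -u (after consonant 'r') → pvozdoru.
Vowel deletion: no change.

pvozdoru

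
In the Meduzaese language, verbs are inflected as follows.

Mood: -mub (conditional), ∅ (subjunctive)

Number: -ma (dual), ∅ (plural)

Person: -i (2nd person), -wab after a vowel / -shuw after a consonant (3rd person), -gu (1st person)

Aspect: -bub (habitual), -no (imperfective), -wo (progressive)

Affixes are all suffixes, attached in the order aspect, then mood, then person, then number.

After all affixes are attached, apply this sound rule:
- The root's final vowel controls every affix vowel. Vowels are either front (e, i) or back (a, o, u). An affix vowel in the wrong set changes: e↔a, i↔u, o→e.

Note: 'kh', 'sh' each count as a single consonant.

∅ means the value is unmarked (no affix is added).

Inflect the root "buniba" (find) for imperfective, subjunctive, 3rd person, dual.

Attach aspect imperfective -no → bunibano.
mood = subjunctive: zero marking, form stays bunibano.
Attach person 3rd person -wab (after vowel 'o') → bunibanowab.
Attach number dual -ma → bunibanowabma.
Vowel harmony: no change.

bunibanowabma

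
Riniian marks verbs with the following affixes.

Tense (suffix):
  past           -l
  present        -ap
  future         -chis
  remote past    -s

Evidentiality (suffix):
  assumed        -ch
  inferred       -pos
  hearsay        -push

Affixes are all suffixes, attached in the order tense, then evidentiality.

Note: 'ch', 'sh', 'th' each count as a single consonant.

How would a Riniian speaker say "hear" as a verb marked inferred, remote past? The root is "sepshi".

sepshispos

Attach tense remote past -s → sepshis.
Attach evidentiality inferred -pos → sepshispos.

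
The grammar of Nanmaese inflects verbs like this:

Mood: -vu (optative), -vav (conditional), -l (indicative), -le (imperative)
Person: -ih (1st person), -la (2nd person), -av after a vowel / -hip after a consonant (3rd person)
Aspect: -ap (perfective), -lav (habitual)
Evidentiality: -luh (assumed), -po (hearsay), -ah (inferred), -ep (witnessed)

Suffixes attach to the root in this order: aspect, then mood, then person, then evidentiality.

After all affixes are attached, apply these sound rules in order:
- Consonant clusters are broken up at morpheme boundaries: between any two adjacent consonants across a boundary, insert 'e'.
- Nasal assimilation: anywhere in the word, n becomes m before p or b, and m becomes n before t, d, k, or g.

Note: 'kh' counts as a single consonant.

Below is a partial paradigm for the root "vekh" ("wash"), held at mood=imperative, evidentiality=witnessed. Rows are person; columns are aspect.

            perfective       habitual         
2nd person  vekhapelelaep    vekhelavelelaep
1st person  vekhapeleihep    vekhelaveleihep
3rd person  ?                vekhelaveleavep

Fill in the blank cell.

Attach aspect perfective -ap → vekhap.
Attach mood imperative -le → vekhaple.
Attach person 3rd person -av (after vowel 'e') → vekhapleav.
Attach evidentiality witnessed -ep → vekhapleavep.
Apply epenthesis: vekhapleavep → vekhapeleavep.
Nasal assimilation: no change.

vekhapeleavep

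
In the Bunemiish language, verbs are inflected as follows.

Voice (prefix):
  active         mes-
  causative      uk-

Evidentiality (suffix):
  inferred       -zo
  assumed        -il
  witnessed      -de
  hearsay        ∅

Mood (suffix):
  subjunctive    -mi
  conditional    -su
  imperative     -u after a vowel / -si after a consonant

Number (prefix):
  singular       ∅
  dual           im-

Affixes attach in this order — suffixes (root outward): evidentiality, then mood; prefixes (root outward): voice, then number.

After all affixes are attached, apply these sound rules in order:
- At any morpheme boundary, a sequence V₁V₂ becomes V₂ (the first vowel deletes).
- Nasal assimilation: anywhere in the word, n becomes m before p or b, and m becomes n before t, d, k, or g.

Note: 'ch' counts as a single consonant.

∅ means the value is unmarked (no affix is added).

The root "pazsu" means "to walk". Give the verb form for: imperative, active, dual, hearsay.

evidentiality = hearsay: zero marking, form stays pazsu.
Attach mood imperative -u (after vowel 'u') → pazsuu.
Attach voice active mes- → mespazsuu.
Attach number dual im- → immespazsuu.
Apply vowel deletion: immespazsuu → immespazsu.
Nasal assimilation: no change.

immespazsu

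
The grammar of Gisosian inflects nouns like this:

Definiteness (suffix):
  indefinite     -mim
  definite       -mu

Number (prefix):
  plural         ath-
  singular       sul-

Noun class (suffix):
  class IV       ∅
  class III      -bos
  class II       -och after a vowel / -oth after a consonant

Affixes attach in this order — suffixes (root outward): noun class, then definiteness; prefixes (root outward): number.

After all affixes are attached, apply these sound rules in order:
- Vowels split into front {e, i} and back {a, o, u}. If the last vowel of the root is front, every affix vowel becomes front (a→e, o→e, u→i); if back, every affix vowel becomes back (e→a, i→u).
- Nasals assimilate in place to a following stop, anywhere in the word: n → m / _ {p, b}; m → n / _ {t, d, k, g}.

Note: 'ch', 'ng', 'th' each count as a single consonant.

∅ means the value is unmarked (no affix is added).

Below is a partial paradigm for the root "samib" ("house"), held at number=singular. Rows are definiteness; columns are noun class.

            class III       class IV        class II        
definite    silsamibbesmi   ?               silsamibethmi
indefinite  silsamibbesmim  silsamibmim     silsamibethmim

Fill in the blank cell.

silsamibmi

Attach number singular sul- → sulsamib.
noun class = class IV: zero marking, form stays sulsamib.
Attach definiteness definite -mu → sulsamibmu.
Apply vowel harmony: sulsamibmu → silsamibmi.
Nasal assimilation: no change.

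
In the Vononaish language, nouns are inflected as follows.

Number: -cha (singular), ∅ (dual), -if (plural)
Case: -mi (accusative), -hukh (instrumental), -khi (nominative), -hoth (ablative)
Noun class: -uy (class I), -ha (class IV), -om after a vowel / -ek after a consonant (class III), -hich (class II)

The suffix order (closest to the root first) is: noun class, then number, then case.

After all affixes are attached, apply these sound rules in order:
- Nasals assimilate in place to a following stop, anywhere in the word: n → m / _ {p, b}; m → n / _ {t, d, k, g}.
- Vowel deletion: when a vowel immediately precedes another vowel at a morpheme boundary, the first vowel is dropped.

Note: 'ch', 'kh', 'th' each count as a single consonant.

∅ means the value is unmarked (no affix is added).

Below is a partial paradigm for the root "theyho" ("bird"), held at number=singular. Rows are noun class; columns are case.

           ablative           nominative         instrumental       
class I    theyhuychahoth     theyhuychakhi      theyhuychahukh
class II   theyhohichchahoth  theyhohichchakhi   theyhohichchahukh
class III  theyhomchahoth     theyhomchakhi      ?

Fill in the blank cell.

Attach noun class class III -om (after vowel 'o') → theyhoom.
Attach number singular -cha → theyhoomcha.
Attach case instrumental -hukh → theyhoomchahukh.
Nasal assimilation: no change.
Apply vowel deletion: theyhoomchahukh → theyhomchahukh.

theyhomchahukh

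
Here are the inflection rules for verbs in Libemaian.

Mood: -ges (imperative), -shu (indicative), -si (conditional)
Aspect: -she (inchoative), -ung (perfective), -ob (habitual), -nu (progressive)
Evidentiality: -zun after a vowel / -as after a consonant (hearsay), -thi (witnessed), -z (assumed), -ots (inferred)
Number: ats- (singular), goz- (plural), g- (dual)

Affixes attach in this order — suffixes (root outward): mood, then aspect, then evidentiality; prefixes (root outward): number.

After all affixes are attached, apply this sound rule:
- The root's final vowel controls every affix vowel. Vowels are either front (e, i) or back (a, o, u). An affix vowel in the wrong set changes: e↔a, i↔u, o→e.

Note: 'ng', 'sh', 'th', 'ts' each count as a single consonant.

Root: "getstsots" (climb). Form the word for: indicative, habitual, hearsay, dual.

Attach number dual g- → ggetstsots.
Attach mood indicative -shu → ggetstsotsshu.
Attach aspect habitual -ob → ggetstsotsshuob.
Attach evidentiality hearsay -as (after consonant 'b') → ggetstsotsshuobas.
Vowel harmony: no change.

ggetstsotsshuobas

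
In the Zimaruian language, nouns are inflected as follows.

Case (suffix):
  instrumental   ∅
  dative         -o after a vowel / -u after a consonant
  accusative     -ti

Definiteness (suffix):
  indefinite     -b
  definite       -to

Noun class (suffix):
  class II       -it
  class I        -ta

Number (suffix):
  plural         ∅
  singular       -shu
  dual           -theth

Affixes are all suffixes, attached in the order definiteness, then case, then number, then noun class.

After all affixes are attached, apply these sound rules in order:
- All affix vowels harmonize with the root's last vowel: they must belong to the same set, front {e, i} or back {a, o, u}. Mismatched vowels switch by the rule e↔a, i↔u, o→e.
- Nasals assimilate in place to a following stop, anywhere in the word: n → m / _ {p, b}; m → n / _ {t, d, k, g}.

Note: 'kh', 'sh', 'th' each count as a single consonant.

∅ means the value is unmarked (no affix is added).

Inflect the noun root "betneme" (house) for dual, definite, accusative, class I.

Attach definiteness definite -to → betnemeto.
Attach case accusative -ti → betnemetoti.
Attach number dual -theth → betnemetotitheth.
Attach noun class class I -ta → betnemetotithethta.
Apply vowel harmony: betnemetotithethta → betnemetetithethte.
Nasal assimilation: no change.

betnemetetithethte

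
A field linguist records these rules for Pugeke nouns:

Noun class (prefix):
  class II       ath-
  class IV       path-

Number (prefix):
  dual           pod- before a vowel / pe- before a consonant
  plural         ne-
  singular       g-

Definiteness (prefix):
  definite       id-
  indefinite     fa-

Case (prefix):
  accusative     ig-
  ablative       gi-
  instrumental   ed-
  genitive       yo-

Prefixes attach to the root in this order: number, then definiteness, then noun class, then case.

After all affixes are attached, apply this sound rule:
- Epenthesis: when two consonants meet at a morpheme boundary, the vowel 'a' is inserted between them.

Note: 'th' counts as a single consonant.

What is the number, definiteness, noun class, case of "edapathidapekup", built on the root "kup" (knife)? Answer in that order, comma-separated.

dual, definite, class IV, instrumental

Segment: ed-path-id-pe-kup.
number: pod/pe- → dual.
definiteness: id- → definite.
noun class: path- → class IV.
case: ed- → instrumental.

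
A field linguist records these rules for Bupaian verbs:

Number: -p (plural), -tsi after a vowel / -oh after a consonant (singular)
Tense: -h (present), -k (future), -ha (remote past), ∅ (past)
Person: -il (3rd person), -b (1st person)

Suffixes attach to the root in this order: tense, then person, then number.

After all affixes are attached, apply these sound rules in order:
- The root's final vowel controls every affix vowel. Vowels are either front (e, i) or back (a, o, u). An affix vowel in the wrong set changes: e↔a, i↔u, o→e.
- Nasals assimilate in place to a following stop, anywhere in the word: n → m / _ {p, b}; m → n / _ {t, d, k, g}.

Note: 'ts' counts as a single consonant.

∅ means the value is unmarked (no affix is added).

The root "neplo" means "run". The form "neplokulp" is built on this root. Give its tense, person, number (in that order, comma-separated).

future, 3rd person, plural

Segment: neplo-k-il-p.
tense: -k → future.
person: -il → 3rd person.
number: -p → plural.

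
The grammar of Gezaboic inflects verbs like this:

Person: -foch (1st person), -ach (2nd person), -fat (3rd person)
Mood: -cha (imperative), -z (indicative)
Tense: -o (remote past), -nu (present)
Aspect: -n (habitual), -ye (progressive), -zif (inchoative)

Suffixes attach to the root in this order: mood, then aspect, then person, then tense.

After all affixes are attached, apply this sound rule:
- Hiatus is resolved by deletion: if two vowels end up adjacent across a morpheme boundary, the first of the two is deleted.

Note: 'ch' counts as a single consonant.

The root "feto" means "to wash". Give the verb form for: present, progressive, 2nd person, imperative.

Attach mood imperative -cha → fetocha.
Attach aspect progressive -ye → fetochaye.
Attach person 2nd person -ach → fetochayeach.
Attach tense present -nu → fetochayeachnu.
Apply vowel deletion: fetochayeachnu → fetochayachnu.

fetochayachnu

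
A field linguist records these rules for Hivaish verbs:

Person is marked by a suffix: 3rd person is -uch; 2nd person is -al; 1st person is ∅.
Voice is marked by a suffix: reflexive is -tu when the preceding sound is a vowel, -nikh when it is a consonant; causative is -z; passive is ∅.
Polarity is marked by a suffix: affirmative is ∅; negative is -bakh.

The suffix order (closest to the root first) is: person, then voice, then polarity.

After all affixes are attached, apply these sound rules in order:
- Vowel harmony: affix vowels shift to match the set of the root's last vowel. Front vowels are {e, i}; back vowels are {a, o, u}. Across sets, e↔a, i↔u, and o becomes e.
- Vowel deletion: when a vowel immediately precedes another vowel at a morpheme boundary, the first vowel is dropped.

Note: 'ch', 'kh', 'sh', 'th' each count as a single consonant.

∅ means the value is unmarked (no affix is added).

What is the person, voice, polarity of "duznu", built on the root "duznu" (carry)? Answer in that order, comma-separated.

Segment: duznu.
person: ∅ → 1st person.
voice: ∅ → passive.
polarity: ∅ → affirmative.

1st person, passive, affirmative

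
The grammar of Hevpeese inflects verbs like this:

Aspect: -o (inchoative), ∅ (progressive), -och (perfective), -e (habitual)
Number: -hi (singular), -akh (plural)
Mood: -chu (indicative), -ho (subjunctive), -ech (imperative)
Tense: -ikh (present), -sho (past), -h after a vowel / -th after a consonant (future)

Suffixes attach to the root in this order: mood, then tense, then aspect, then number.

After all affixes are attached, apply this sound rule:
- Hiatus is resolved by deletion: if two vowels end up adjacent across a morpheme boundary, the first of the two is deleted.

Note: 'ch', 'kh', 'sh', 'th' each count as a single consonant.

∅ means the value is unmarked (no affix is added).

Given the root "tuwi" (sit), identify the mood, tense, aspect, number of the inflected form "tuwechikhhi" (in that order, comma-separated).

imperative, present, progressive, singular

Segment: tuwi-ech-ikh-hi.
mood: -ech → imperative.
tense: -ikh → present.
aspect: ∅ → progressive.
number: -hi → singular.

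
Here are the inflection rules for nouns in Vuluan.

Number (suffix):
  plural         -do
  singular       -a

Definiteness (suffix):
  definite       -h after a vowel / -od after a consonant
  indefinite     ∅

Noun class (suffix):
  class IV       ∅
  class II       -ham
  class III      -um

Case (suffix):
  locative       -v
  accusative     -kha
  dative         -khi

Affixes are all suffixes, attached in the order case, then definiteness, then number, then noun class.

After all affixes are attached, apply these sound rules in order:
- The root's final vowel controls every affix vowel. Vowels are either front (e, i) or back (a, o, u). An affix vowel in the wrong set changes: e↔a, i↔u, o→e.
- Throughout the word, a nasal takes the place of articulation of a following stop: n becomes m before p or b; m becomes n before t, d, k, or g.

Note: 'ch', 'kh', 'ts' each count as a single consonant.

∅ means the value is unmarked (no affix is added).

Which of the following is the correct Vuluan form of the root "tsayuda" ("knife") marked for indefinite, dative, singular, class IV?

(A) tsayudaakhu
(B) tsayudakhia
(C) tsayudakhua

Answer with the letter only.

C

Attach case dative -khi → tsayudakhi.
definiteness = indefinite: zero marking, form stays tsayudakhi.
Attach number singular -a → tsayudakhia.
noun class = class IV: zero marking, form stays tsayudakhia.
Apply vowel harmony: tsayudakhia → tsayudakhua.
Nasal assimilation: no change.
So the correct form is tsayudakhua, option (C).
(A) tsayudaakhu is wrong: it has the affixes in the wrong order.
(B) tsayudakhia is wrong: it fails to apply the sound rule(s).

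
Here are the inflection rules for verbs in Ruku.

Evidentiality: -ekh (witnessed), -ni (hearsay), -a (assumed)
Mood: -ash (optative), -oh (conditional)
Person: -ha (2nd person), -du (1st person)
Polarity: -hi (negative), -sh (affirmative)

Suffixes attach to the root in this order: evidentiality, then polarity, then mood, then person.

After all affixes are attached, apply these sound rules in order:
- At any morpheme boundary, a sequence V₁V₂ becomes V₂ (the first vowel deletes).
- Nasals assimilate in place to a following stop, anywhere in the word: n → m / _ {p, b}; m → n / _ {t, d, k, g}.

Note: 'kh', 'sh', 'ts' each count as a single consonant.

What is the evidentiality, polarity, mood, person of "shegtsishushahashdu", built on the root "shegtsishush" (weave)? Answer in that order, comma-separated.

assumed, negative, optative, 1st person

Segment: shegtsishush-a-hi-ash-du.
evidentiality: -a → assumed.
polarity: -hi → negative.
mood: -ash → optative.
person: -du → 1st person.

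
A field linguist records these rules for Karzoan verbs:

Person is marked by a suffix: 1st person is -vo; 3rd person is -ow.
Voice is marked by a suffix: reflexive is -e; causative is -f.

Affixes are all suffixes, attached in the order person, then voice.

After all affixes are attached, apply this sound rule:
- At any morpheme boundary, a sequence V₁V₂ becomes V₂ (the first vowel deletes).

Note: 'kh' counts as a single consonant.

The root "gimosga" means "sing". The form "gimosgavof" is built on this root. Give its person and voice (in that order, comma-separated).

Segment: gimosga-vo-f.
person: -vo → 1st person.
voice: -f → causative.

1st person, causative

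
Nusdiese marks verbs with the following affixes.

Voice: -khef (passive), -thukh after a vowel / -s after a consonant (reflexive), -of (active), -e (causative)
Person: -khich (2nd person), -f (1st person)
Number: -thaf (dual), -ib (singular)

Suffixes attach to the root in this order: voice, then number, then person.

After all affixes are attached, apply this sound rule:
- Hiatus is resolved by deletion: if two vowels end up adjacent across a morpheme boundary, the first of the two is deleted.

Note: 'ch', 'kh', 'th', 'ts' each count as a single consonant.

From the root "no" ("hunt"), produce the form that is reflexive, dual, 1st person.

nothukhthaff

Attach voice reflexive -thukh (after vowel 'o') → nothukh.
Attach number dual -thaf → nothukhthaf.
Attach person 1st person -f → nothukhthaff.
Vowel deletion: no change.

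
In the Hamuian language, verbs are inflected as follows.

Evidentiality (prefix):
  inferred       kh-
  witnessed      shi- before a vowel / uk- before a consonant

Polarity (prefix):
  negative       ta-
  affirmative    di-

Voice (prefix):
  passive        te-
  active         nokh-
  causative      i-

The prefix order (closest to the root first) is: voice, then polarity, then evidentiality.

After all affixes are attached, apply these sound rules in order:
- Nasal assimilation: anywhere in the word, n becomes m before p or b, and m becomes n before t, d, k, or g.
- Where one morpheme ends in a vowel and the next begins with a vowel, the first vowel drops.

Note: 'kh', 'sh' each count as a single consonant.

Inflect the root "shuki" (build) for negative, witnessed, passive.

Attach voice passive te- → teshuki.
Attach polarity negative ta- → tateshuki.
Attach evidentiality witnessed uk- (before consonant 't') → uktateshuki.
Nasal assimilation: no change.
Vowel deletion: no change.

uktateshuki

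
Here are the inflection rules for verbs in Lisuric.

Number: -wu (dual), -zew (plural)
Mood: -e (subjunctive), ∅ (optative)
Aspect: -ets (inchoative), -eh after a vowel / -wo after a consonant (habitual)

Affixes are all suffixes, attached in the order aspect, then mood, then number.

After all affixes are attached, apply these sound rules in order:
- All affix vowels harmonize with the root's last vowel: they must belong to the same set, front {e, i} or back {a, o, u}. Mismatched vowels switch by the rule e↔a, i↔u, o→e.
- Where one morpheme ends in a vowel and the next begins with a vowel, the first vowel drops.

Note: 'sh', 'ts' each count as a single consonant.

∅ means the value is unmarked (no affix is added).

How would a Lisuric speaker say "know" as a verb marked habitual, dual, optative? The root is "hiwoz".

Attach aspect habitual -wo (after consonant 'z') → hiwozwo.
mood = optative: zero marking, form stays hiwozwo.
Attach number dual -wu → hiwozwowu.
Vowel harmony: no change.
Vowel deletion: no change.

hiwozwowu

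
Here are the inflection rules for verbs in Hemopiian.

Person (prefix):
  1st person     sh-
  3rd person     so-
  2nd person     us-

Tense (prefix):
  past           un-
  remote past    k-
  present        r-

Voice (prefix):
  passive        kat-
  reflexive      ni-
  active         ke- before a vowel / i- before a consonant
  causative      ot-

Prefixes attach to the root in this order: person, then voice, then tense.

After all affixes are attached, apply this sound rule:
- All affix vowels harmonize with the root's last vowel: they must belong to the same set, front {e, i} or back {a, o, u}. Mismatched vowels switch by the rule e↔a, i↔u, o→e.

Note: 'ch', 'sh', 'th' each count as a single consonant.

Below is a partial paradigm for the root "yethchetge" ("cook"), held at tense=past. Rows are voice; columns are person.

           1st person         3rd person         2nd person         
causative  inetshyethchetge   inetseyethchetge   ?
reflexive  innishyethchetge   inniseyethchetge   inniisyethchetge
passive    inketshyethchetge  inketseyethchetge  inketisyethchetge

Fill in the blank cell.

Attach person 2nd person us- → usyethchetge.
Attach voice causative ot- → otusyethchetge.
Attach tense past un- → unotusyethchetge.
Apply vowel harmony: unotusyethchetge → inetisyethchetge.

inetisyethchetge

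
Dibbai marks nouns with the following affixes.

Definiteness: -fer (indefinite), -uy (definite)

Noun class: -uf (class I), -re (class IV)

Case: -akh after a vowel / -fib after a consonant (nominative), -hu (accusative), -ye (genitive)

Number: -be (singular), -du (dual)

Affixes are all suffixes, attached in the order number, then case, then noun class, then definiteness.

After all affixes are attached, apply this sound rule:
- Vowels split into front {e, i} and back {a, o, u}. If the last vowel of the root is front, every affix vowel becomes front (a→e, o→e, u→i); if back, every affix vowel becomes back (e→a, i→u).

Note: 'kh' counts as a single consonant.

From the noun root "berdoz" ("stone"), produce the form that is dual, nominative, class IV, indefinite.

berdozduakhrafar

Attach number dual -du → berdozdu.
Attach case nominative -akh (after vowel 'u') → berdozduakh.
Attach noun class class IV -re → berdozduakhre.
Attach definiteness indefinite -fer → berdozduakhrefer.
Apply vowel harmony: berdozduakhrefer → berdozduakhrafar.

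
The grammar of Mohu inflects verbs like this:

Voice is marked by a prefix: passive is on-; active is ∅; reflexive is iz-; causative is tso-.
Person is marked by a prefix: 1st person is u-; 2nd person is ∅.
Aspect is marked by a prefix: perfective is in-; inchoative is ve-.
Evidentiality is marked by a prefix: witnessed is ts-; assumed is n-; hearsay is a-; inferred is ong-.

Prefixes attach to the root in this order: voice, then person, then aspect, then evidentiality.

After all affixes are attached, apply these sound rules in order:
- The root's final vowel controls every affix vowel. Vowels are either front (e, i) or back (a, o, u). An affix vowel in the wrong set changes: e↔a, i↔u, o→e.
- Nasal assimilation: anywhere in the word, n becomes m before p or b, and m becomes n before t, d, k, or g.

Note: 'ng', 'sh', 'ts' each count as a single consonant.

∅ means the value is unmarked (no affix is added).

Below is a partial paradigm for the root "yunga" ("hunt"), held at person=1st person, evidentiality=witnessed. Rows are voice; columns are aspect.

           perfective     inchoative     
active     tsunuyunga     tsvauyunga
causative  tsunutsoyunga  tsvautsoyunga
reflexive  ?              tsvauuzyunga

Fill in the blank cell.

tsunuuzyunga

Attach voice reflexive iz- → izyunga.
Attach person 1st person u- → uizyunga.
Attach aspect perfective in- → inuizyunga.
Attach evidentiality witnessed ts- → tsinuizyunga.
Apply vowel harmony: tsinuizyunga → tsunuuzyunga.
Nasal assimilation: no change.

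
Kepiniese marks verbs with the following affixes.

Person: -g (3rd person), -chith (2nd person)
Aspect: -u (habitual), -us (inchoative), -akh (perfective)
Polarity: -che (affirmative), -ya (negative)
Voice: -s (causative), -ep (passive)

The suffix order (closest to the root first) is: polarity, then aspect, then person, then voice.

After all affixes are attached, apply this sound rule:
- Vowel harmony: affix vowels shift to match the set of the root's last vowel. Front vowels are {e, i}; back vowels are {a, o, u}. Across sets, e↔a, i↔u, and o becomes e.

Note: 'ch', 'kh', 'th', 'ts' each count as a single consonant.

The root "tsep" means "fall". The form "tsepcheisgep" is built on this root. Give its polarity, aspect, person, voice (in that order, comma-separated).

Segment: tsep-che-us-g-ep.
polarity: -che → affirmative.
aspect: -us → inchoative.
person: -g → 3rd person.
voice: -ep → passive.

affirmative, inchoative, 3rd person, passive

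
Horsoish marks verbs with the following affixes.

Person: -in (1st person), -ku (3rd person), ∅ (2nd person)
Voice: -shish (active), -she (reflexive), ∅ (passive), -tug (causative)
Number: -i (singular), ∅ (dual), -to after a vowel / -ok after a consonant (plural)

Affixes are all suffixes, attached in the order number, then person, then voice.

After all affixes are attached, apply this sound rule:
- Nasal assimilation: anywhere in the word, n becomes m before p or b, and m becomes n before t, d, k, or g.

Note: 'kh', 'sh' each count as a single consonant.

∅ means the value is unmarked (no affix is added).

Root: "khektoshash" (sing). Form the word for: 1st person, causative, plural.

khektoshashokintug

Attach number plural -ok (after consonant 'sh') → khektoshashok.
Attach person 1st person -in → khektoshashokin.
Attach voice causative -tug → khektoshashokintug.
Nasal assimilation: no change.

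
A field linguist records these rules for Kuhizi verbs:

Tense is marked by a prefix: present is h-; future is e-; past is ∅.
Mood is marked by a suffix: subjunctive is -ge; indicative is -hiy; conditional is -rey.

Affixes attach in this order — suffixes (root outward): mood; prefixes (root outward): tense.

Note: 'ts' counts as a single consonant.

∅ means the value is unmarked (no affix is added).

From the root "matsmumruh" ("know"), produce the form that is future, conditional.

Attach mood conditional -rey → matsmumruhrey.
Attach tense future e- → ematsmumruhrey.

ematsmumruhrey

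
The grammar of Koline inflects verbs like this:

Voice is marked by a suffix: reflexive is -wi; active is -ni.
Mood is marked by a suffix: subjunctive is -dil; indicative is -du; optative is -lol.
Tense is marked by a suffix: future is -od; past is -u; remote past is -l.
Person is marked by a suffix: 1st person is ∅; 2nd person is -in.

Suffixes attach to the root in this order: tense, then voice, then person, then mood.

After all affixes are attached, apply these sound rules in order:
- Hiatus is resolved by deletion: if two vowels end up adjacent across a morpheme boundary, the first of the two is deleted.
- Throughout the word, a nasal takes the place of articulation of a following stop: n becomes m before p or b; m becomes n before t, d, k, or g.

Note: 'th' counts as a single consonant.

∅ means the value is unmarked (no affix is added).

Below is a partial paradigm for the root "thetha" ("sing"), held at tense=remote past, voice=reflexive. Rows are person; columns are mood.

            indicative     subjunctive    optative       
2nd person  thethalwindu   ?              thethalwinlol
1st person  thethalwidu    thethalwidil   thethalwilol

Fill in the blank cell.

Attach tense remote past -l → thethal.
Attach voice reflexive -wi → thethalwi.
Attach person 2nd person -in → thethalwiin.
Attach mood subjunctive -dil → thethalwiindil.
Apply vowel deletion: thethalwiindil → thethalwindil.
Nasal assimilation: no change.

thethalwindil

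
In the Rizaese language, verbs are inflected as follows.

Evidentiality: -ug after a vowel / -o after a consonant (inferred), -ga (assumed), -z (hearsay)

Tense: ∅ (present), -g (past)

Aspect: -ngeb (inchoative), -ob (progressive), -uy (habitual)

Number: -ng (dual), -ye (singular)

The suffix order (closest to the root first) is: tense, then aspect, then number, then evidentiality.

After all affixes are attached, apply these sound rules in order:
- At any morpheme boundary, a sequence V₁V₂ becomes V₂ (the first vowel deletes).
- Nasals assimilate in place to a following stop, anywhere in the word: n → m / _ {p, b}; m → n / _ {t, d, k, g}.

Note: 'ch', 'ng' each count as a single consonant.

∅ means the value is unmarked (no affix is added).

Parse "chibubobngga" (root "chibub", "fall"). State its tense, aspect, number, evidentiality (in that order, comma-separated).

Segment: chibub-ob-ng-ga.
tense: ∅ → present.
aspect: -ob → progressive.
number: -ng → dual.
evidentiality: -ga → assumed.

present, progressive, dual, assumed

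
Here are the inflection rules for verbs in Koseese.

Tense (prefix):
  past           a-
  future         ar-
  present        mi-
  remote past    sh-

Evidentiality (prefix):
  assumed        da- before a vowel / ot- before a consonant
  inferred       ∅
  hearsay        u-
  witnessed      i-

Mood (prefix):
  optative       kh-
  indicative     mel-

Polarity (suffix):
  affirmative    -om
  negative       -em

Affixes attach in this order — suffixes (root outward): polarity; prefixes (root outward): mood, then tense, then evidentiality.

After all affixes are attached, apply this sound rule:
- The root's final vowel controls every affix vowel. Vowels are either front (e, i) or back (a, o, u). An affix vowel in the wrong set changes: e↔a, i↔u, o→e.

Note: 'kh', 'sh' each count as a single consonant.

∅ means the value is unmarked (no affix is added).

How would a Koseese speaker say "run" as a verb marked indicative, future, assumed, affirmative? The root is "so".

daarmalsoom

Attach mood indicative mel- → melso.
Attach tense future ar- → armelso.
Attach polarity affirmative -om → armelsoom.
Attach evidentiality assumed da- (before vowel 'a') → daarmelsoom.
Apply vowel harmony: daarmelsoom → daarmalsoom.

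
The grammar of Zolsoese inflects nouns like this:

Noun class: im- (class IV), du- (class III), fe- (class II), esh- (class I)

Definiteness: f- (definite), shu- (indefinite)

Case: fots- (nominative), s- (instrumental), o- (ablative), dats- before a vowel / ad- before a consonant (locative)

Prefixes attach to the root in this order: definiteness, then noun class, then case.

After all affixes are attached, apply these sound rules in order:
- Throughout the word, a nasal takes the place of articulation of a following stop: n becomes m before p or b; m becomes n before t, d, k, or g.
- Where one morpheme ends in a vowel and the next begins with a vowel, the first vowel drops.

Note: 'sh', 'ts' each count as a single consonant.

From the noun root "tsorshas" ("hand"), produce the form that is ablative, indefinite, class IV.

imshutsorshas

Attach definiteness indefinite shu- → shutsorshas.
Attach noun class class IV im- → imshutsorshas.
Attach case ablative o- → oimshutsorshas.
Nasal assimilation: no change.
Apply vowel deletion: oimshutsorshas → imshutsorshas.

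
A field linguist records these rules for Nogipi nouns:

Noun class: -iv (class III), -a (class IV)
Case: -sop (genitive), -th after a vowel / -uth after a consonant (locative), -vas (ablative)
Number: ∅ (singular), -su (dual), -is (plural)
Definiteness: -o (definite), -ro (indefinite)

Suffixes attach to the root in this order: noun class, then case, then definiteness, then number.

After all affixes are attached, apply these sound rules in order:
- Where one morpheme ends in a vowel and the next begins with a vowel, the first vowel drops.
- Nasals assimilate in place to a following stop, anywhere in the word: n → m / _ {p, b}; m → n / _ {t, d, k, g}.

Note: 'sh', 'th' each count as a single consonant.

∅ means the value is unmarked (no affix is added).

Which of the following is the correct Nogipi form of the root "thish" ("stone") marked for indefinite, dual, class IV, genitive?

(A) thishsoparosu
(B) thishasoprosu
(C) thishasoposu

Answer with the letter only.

B

Attach noun class class IV -a → thisha.
Attach case genitive -sop → thishasop.
Attach definiteness indefinite -ro → thishasopro.
Attach number dual -su → thishasoprosu.
Vowel deletion: no change.
Nasal assimilation: no change.
So the correct form is thishasoprosu, option (B).
(A) thishsoparosu is wrong: it has the affixes in the wrong order.
(C) thishasoposu is wrong: it uses definite instead of indefinite for definiteness.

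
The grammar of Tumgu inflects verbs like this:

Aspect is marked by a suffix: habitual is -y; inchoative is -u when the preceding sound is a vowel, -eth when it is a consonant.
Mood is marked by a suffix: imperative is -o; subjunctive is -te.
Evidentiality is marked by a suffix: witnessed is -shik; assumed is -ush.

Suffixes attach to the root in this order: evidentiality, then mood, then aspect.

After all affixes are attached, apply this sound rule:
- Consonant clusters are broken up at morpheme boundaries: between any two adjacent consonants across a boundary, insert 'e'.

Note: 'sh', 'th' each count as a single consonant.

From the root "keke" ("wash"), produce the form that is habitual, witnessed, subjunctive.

kekeshiketey

Attach evidentiality witnessed -shik → kekeshik.
Attach mood subjunctive -te → kekeshikte.
Attach aspect habitual -y → kekeshiktey.
Apply epenthesis: kekeshiktey → kekeshiketey.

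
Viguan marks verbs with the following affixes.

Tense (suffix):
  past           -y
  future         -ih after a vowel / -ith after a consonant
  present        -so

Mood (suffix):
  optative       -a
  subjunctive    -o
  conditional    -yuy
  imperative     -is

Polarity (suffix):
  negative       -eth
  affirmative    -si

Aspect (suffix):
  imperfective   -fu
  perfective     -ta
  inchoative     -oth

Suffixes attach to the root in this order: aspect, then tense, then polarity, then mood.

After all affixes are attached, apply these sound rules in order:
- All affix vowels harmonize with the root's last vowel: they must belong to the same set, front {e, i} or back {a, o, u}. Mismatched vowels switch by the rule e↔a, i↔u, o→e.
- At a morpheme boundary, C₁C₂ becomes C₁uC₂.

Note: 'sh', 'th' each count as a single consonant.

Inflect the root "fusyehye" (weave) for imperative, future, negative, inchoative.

Attach aspect inchoative -oth → fusyehyeoth.
Attach tense future -ith (after consonant 'th') → fusyehyeothith.
Attach polarity negative -eth → fusyehyeothitheth.
Attach mood imperative -is → fusyehyeothithethis.
Apply vowel harmony: fusyehyeothithethis → fusyehyeethithethis.
Epenthesis: no change.

fusyehyeethithethis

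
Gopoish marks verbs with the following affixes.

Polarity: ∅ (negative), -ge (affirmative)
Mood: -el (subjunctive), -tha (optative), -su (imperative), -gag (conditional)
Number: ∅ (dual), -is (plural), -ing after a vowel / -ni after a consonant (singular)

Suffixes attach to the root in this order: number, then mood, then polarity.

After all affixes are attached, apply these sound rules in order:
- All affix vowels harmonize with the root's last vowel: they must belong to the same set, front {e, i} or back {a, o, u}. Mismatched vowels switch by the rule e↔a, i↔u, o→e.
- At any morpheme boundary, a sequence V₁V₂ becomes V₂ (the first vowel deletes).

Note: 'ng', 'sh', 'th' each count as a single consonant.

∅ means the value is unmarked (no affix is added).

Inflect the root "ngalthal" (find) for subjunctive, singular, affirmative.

ngalthalnalga

Attach number singular -ni (after consonant 'l') → ngalthalni.
Attach mood subjunctive -el → ngalthalniel.
Attach polarity affirmative -ge → ngalthalnielge.
Apply vowel harmony: ngalthalnielge → ngalthalnualga.
Apply vowel deletion: ngalthalnualga → ngalthalnalga.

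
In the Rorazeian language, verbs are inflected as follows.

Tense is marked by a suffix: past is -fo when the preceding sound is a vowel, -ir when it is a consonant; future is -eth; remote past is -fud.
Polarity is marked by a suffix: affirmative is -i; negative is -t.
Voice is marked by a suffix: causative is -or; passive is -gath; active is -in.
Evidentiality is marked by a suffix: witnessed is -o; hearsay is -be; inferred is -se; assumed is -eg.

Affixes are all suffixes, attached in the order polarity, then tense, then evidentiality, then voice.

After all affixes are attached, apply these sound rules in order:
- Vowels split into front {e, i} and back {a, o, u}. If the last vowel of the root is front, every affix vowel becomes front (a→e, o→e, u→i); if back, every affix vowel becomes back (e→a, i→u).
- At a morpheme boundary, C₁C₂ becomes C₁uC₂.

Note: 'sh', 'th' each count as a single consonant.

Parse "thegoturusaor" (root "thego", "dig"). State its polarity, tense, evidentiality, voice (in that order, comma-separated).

Segment: thego-t-ir-se-or.
polarity: -t → negative.
tense: -fo/ir → past.
evidentiality: -se → inferred.
voice: -or → causative.

negative, past, inferred, causative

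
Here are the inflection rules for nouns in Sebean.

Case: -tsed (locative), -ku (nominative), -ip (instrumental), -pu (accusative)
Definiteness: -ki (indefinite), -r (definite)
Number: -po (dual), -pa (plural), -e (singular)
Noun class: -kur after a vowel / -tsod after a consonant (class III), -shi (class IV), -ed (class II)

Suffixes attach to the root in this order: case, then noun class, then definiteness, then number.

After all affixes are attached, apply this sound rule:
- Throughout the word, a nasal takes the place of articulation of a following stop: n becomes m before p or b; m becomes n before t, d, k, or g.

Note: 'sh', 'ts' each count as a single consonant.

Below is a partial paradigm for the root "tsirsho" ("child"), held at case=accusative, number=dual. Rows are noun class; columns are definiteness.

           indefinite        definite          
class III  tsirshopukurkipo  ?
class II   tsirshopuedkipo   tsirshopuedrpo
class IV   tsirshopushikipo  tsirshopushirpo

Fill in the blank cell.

Attach case accusative -pu → tsirshopu.
Attach noun class class III -kur (after vowel 'u') → tsirshopukur.
Attach definiteness definite -r → tsirshopukurr.
Attach number dual -po → tsirshopukurrpo.
Nasal assimilation: no change.

tsirshopukurrpo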